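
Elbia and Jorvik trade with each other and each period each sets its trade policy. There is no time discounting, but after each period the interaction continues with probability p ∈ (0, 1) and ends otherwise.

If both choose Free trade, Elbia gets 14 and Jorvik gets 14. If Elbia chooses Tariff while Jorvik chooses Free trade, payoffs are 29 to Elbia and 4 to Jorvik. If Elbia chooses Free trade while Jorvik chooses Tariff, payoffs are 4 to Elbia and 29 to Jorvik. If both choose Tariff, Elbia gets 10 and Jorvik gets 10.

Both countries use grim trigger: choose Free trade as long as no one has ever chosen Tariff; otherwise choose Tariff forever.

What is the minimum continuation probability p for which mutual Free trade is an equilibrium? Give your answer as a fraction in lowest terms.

Expected cooperation value is 14 + p·14 + p²·14 + … = 14/(1−p); deviation gives 29 + p·10/(1−p).
14 ≥ 29(1−p) + 10p ⇒ 19p ≥ 15 ⇒ p ≥ 15/19.

15/19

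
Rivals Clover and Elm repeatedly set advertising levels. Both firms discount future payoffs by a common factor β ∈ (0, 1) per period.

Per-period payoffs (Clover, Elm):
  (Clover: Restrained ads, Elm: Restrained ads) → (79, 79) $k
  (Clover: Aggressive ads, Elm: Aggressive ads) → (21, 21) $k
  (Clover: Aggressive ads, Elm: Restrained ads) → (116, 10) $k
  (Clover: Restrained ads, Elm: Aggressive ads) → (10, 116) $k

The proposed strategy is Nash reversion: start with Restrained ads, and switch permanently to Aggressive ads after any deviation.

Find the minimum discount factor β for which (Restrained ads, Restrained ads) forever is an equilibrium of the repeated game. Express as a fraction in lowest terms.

37/95

One-period gain from deviating is 116 − 79 = 37. The loss is 79 − 21 = 58 in every subsequent period, with present value 58·β/(1−β).
Deviation is unprofitable when 58·β/(1−β) ≥ 37, i.e. β/(1−β) ≥ 37/58.
Equivalently β ≥ 37/(37+58) = 37/95.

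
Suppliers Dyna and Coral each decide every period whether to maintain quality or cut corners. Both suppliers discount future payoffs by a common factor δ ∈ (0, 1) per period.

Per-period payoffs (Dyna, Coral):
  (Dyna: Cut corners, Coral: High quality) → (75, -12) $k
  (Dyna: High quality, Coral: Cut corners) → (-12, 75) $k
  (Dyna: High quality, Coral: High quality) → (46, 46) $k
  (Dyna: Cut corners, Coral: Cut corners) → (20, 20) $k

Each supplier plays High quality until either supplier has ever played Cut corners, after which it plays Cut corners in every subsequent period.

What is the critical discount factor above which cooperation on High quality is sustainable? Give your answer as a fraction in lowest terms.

29/55

Under grim trigger the critical discount factor is (T−C)/(T−P) with T = 75, C = 46, P = 20.
δ* = (75−46)/(75−20) = 29/55.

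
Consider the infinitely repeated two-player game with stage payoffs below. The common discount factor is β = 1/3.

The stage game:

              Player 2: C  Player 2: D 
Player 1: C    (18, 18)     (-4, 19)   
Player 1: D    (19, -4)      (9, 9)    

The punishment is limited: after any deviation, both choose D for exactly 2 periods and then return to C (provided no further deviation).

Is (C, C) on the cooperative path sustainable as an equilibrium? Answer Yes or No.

Yes

IC: β+…+β^2 ≥ (19−18)/(18−9) = 1/9.
At β = 1/3: partial sum = 0.4444 ≥ 0.1111. Cooperation sustainable.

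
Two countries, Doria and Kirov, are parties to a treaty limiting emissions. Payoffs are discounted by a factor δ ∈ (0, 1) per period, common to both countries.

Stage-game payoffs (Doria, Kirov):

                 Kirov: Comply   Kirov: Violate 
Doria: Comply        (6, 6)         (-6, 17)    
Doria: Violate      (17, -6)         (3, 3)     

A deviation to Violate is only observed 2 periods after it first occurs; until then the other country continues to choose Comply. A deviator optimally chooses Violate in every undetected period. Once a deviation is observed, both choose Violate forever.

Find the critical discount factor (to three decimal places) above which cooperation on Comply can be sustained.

The best deviation is to choose Violate for all 2 undetected periods, earning 17 each, then 3 forever once detected.
Deviation value: 17(1−δ^2)/(1−δ) + 3δ^2/(1−δ); cooperation value: 6/(1−δ).
IC: 6 ≥ 17(1−δ^2) + 3δ^2 = 17 − 14δ^2.
So δ^2 ≥ 11/14, giving δ ≥ (11/14)^(1/2) ≈ 0.886.

0.886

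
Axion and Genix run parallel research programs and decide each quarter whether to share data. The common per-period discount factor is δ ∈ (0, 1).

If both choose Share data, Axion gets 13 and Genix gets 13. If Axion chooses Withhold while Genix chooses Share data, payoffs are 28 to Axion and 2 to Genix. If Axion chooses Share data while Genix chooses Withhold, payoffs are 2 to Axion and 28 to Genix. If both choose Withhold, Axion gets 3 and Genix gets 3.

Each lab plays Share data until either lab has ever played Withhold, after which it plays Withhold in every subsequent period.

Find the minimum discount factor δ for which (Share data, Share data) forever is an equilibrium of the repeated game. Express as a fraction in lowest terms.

One-period gain from deviating is 28 − 13 = 15. The loss is 13 − 3 = 10 in every subsequent period, with present value 10·δ/(1−δ).
Deviation is unprofitable when 10·δ/(1−δ) ≥ 15, i.e. δ/(1−δ) ≥ 3/2.
Equivalently δ ≥ 15/(15+10) = 3/5.

3/5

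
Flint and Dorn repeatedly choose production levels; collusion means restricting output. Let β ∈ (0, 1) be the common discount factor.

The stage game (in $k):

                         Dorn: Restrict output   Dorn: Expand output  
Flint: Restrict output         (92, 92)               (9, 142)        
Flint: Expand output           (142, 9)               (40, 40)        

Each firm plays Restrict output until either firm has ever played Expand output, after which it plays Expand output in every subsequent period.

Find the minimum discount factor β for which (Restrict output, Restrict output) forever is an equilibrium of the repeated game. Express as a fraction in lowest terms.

One-period gain from deviating is 142 − 92 = 50. The loss is 92 − 40 = 52 in every subsequent period, with present value 52·β/(1−β).
Deviation is unprofitable when 52·β/(1−β) ≥ 50, i.e. β/(1−β) ≥ 25/26.
Equivalently β ≥ 50/(50+52) = 25/51.

25/51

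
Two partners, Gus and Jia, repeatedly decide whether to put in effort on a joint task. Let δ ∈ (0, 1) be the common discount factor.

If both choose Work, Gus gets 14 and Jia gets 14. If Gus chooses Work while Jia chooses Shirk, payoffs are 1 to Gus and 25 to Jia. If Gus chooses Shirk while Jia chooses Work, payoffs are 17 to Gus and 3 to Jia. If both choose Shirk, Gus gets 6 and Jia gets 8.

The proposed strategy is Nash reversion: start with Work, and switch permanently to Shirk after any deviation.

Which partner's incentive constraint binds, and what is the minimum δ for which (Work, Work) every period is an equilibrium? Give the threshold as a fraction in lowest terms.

Gus: cooperation gives 14 each period; deviation gives 17 once then 6 forever.
  14/(1−δ) ≥ 17 + 6δ/(1−δ) ⇒ δ ≥ 3/11.
Jia: cooperation gives 14 each period; deviation gives 25 once then 8 forever.
  δ ≥ 11/17.
Both must hold, so the binding constraint is Jia's: δ ≥ 11/17.

Jia; δ ≥ 11/17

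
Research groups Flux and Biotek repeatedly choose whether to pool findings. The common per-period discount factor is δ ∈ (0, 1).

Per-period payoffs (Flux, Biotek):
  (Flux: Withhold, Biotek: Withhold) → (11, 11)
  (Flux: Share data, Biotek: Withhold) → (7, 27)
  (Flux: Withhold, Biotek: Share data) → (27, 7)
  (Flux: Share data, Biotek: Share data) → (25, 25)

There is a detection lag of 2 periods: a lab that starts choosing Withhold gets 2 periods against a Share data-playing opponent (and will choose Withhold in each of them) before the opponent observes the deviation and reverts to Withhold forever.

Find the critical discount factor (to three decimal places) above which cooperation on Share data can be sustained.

0.354

A deviator earns 27 for 2 periods, then 11 forever; cooperating earns 25 forever. Multiplying the IC by (1−δ):
25 ≥ 27(1−δ^2) + 11δ^2, so 16·δ^2 ≥ 2 and δ^2 ≥ 1/8.
δ ≥ (1/8)^(1/2) ≈ 0.354.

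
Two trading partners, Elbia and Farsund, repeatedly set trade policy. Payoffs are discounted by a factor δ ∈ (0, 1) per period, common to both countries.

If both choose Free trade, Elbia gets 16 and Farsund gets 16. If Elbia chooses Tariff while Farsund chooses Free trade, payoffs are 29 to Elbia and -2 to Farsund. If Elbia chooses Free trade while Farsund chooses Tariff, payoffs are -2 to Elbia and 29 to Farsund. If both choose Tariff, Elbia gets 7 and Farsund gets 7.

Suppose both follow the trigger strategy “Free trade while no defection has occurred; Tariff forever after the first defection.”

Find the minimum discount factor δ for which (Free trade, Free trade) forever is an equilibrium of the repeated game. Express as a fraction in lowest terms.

13/22

16/(1−δ) ≥ 29 + 7δ/(1−δ)
16 ≥ 29 − 22δ
δ ≥ 13/22.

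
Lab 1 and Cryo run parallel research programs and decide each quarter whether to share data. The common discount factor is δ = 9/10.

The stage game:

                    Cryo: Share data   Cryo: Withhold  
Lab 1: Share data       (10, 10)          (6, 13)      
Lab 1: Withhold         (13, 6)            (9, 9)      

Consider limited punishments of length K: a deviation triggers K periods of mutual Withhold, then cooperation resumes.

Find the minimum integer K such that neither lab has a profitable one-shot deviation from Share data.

4

Need Σ_{k=1}^{K} δ^k ≥ (13−10)/(10−9) = 3.0000 at δ = 9/10.
At K = 3 the sum is 2.4390 < 3.0000; at K = 4 it is 3.0951 ≥ 3.0000.
So the minimum punishment length is K = 4.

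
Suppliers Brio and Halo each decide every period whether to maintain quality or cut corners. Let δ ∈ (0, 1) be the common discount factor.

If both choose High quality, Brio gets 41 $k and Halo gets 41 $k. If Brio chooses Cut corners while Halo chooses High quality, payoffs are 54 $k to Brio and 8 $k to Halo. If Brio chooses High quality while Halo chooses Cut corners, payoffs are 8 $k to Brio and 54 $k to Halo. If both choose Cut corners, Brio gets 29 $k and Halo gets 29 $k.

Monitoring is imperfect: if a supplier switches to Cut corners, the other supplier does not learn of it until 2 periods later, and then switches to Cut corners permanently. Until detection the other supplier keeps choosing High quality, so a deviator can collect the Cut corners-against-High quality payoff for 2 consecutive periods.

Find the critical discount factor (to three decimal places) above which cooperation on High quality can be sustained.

A deviator earns 54 for 2 periods, then 29 forever; cooperating earns 41 forever. Multiplying the IC by (1−δ):
41 ≥ 54(1−δ^2) + 29δ^2, so 25·δ^2 ≥ 13 and δ^2 ≥ 13/25.
δ ≥ (13/25)^(1/2) ≈ 0.721.

0.721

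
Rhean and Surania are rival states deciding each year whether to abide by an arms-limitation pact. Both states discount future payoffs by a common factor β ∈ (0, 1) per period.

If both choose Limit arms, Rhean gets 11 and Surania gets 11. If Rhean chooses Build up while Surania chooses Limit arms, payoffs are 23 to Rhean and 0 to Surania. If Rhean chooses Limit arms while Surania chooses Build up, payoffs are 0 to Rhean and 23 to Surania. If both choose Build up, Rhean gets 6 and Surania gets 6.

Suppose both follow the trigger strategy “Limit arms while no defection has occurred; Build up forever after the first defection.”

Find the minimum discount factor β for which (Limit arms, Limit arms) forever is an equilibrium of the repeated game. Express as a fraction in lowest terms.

12/17

Under grim trigger the critical discount factor is (T−C)/(T−P) with T = 23, C = 11, P = 6.
β* = (23−11)/(23−6) = 12/17.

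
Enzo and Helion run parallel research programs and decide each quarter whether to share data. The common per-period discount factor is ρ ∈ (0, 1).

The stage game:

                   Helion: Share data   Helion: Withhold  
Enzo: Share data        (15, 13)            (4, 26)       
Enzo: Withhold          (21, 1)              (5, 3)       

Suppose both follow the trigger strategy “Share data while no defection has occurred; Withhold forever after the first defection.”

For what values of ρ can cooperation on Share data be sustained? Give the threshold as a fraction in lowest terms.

13/23

For Enzo: deviation gain 21−15 = 6, per-period punishment loss 15−5 = 10. IC gives ρ ≥ 6/16 = 3/8.
For Helion: gain 13, loss 10 per period, so ρ ≥ 13/23.
The tighter constraint is Helion's, so cooperation needs ρ ≥ 13/23.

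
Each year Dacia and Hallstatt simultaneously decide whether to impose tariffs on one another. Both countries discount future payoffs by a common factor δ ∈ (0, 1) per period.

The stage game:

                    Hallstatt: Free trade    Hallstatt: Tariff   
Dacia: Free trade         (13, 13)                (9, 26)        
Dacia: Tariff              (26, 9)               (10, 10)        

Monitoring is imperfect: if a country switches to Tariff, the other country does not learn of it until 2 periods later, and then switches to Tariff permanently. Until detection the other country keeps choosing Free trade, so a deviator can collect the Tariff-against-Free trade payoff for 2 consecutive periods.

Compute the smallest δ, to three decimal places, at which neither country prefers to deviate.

0.901

The best deviation is to choose Tariff for all 2 undetected periods, earning 26 each, then 10 forever once detected.
Deviation value: 26(1−δ^2)/(1−δ) + 10δ^2/(1−δ); cooperation value: 13/(1−δ).
IC: 13 ≥ 26(1−δ^2) + 10δ^2 = 26 − 16δ^2.
So δ^2 ≥ 13/16, giving δ ≥ (13/16)^(1/2) ≈ 0.901.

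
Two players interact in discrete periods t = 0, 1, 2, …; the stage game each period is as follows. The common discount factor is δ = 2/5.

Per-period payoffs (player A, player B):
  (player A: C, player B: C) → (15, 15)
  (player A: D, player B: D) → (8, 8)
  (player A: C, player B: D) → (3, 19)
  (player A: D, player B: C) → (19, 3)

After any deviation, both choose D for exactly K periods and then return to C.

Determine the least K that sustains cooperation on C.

Need Σ_{k=1}^{K} δ^k ≥ (19−15)/(15−8) = 0.5714 at δ = 2/5.
At K = 2 the sum is 0.5600 < 0.5714; at K = 3 it is 0.6240 ≥ 0.5714.
So the minimum punishment length is K = 3.

3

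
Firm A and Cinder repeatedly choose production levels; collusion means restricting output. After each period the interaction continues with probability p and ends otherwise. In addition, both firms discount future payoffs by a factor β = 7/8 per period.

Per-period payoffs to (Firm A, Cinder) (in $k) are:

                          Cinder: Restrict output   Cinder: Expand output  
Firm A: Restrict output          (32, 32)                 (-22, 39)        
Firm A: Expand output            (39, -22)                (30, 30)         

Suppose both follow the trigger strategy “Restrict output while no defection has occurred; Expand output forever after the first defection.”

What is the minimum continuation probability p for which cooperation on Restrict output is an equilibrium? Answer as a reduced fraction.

8/9

Expected continuation weight on next period's payoff is β·p = 7/8·p, which plays the role of the discount factor.
Cooperation requires 7/8·p ≥ (39−32)/(39−30) = 7/9, hence p ≥ 8/9.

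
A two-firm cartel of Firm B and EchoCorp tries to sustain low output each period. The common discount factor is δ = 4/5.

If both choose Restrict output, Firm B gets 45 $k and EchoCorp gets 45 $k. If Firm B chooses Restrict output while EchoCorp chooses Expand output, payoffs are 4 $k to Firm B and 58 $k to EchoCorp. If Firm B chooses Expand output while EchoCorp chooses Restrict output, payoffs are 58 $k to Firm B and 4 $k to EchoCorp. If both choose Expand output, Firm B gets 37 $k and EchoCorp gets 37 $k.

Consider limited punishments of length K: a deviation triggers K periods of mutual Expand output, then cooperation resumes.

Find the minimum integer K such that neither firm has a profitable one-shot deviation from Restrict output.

3

IC: δ(1−δ^K)/(1−δ) ≥ (58−45)/(45−37) = 13/8.
With δ = 4/5: need 1 − δ^K ≥ 13/8·(1−4/5)/(4/5), i.e. δ^K ≤ 0.5938.
Since (4/5)^2 = 0.6400 and (4/5)^3 = 0.5120, the smallest such K is 3.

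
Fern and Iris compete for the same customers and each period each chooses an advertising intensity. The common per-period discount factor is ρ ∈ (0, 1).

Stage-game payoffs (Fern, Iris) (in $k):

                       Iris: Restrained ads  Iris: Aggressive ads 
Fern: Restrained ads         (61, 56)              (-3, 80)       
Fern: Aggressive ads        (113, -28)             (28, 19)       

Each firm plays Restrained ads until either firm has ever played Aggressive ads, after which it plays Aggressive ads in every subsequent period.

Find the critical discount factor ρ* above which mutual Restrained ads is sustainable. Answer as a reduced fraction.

Fern's threshold: (113−61)/(113−28) = 52/85.
Iris's threshold: (80−56)/(80−19) = 24/61.
52/85 > 24/61, so Fern binds and ρ* = 52/85.

52/85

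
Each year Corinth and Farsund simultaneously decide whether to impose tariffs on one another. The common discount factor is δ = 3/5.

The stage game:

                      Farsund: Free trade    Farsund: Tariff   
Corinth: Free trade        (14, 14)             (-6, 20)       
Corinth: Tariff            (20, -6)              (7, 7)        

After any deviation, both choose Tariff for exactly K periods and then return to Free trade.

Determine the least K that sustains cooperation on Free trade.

2

No profitable deviation requires (14−7)(δ+…+δ^K) ≥ 20−14, i.e. δ+…+δ^K ≥ 6/7 ≈ 0.8571.
With δ = 3/5, the partial sums are K=1: 0.6000, K=2: 0.9600.
K = 2 is the first length at which the sum reaches 0.8571.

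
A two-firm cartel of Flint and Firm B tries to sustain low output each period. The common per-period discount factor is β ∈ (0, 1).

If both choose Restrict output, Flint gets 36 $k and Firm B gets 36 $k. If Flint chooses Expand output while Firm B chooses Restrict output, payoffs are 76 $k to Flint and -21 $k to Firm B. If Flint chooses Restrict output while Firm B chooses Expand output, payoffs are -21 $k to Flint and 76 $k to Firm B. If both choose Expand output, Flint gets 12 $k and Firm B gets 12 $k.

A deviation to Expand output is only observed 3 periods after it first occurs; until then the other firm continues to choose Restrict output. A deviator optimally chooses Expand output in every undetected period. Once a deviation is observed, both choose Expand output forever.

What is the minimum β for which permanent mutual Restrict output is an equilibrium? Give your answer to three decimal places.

0.855

Deviating for the 3 undetected periods gains 76−36 = 40 per period over cooperation, then loses 36−12 = 24 per period forever once punishment starts.
Gain: 40(1 + β + … + β^2); loss: 24·β^3/(1−β).
No profitable deviation ⇔ 40(1−β^3) ≤ 24·β^3, i.e. β^3 ≥ 40/(40+24) = 5/8.
Hence β ≥ (5/8)^(1/3) ≈ 0.855.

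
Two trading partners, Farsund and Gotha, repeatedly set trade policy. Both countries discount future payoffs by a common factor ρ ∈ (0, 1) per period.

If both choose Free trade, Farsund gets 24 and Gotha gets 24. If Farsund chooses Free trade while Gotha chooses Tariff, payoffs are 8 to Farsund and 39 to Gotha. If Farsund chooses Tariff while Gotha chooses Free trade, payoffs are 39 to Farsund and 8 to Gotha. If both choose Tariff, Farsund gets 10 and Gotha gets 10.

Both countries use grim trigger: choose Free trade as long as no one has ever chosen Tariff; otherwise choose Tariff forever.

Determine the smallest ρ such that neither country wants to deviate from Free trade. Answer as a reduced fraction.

Under grim trigger the critical discount factor is (T−C)/(T−P) with T = 39, C = 24, P = 10.
ρ* = (39−24)/(39−10) = 15/29.

15/29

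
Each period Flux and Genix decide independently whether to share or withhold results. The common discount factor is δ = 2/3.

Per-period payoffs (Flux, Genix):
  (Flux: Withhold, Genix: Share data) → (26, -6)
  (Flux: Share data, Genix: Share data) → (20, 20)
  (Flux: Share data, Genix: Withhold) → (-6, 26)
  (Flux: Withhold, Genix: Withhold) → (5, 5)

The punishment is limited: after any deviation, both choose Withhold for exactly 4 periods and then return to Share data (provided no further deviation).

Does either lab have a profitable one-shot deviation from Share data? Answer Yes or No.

No

Comparing payoff streams over the 5 periods until play realigns: cooperate → 20(1+δ+…+δ^4); deviate → 26 + 5(δ+…+δ^4).
Cooperation is sustained iff (20−5)(δ+…+δ^4) ≥ 26−20.
δ+…+δ^4 = 2/3·(1−(2/3)^4)/(1−2/3) = 1.6049, and (26−20)/(20−5) = 0.4000.
1.6049 ≥ 0.4000, so cooperation is sustainable.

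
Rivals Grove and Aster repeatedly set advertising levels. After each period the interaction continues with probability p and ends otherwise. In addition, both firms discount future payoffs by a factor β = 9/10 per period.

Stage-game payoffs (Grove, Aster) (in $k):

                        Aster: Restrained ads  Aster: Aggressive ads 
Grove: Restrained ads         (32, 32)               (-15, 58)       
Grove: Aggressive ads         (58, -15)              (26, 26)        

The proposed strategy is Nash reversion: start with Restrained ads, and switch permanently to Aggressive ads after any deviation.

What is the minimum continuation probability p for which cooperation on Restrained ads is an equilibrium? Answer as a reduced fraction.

Expected continuation weight on next period's payoff is β·p = 9/10·p, which plays the role of the discount factor.
Cooperation requires 9/10·p ≥ (58−32)/(58−26) = 13/16, hence p ≥ 65/72.

65/72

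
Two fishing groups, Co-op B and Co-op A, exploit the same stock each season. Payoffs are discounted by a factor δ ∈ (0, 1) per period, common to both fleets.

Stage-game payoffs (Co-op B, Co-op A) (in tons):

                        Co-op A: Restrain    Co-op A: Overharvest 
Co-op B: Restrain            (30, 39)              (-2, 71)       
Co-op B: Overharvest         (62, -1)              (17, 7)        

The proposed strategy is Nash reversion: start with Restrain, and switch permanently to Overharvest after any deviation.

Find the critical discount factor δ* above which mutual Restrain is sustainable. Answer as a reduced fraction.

32/45

Co-op B's threshold: (62−30)/(62−17) = 32/45.
Co-op A's threshold: (71−39)/(71−7) = 1/2.
32/45 > 1/2, so Co-op B binds and δ* = 32/45.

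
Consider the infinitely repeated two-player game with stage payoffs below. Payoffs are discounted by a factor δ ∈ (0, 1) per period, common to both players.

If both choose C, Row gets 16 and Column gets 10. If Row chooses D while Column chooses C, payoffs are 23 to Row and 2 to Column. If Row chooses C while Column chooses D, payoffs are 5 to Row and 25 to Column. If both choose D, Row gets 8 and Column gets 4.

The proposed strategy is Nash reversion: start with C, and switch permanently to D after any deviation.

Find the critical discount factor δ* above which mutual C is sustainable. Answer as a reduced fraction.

Row: cooperation gives 16 each period; deviation gives 23 once then 8 forever.
  16/(1−δ) ≥ 23 + 8δ/(1−δ) ⇒ δ ≥ 7/15.
Column: cooperation gives 10 each period; deviation gives 25 once then 4 forever.
  δ ≥ 15/21 = 5/7.
Both must hold, so the binding constraint is Column's: δ ≥ 5/7.

5/7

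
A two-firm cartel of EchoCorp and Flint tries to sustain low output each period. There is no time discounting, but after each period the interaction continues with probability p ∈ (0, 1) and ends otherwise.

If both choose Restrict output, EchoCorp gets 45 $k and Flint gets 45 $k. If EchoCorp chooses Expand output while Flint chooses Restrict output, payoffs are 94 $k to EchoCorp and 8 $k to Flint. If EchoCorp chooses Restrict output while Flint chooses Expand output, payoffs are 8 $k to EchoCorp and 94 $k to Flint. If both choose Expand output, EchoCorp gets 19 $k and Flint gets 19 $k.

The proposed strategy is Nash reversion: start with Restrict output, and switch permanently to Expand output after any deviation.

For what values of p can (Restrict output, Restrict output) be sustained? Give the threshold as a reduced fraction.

49/75

With no time discounting, the continuation probability p plays the role of the discount factor.
Grim-trigger IC: 45/(1−p) ≥ 94 + 19p/(1−p) ⇒ p ≥ (94−45)/(94−19) = 49/75.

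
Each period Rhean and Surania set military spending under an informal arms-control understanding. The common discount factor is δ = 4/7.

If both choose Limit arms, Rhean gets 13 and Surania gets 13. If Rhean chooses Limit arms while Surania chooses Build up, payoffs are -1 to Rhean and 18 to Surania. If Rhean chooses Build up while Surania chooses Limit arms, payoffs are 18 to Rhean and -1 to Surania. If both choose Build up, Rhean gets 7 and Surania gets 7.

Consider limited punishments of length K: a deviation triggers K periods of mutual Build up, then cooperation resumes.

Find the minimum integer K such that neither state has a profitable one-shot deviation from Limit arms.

2

IC: δ(1−δ^K)/(1−δ) ≥ (18−13)/(13−7) = 5/6.
With δ = 4/7: need 1 − δ^K ≥ 5/6·(1−4/7)/(4/7), i.e. δ^K ≤ 0.3750.
Since (4/7)^1 = 0.5714 and (4/7)^2 = 0.3265, the smallest such K is 2.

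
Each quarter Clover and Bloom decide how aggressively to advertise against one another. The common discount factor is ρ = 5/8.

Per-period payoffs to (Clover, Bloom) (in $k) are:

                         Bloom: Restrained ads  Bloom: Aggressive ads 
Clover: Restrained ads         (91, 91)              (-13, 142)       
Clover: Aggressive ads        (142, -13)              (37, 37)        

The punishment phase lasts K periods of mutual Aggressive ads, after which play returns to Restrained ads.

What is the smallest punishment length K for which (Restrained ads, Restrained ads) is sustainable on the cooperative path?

No profitable deviation requires (91−37)(ρ+…+ρ^K) ≥ 142−91, i.e. ρ+…+ρ^K ≥ 17/18 ≈ 0.9444.
With ρ = 5/8, the partial sums are K=1: 0.6250, K=2: 1.0156.
K = 2 is the first length at which the sum reaches 0.9444.

2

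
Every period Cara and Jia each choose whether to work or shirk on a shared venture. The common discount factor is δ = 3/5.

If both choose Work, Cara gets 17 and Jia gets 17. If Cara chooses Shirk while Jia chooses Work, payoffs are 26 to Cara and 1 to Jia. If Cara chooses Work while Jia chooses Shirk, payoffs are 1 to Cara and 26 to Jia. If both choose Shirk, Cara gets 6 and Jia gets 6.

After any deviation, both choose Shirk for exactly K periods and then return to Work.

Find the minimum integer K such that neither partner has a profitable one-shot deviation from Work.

No profitable deviation requires (17−6)(δ+…+δ^K) ≥ 26−17, i.e. δ+…+δ^K ≥ 9/11 ≈ 0.8182.
With δ = 3/5, the partial sums are K=1: 0.6000, K=2: 0.9600.
K = 2 is the first length at which the sum reaches 0.8182.

2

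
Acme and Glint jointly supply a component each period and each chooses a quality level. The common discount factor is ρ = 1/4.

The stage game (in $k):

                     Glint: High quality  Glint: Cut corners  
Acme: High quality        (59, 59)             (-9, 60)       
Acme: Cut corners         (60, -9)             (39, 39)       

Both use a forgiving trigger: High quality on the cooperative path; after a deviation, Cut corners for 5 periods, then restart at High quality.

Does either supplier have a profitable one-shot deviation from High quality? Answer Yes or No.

Comparing payoff streams over the 6 periods until play realigns: cooperate → 59(1+ρ+…+ρ^5); deviate → 60 + 39(ρ+…+ρ^5).
Cooperation is sustained iff (59−39)(ρ+…+ρ^5) ≥ 60−59.
ρ+…+ρ^5 = 1/4·(1−(1/4)^5)/(1−1/4) = 0.3330, and (60−59)/(59−39) = 0.0500.
0.3330 ≥ 0.0500, so cooperation is sustainable.

No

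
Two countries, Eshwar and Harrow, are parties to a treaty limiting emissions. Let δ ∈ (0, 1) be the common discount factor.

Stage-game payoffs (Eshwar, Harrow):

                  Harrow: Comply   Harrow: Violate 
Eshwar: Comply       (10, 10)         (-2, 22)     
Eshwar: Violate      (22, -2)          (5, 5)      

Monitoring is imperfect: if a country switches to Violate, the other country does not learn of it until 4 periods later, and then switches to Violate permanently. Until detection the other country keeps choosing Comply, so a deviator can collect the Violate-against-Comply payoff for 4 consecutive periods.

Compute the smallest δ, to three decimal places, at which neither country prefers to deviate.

The best deviation is to choose Violate for all 4 undetected periods, earning 22 each, then 5 forever once detected.
Deviation value: 22(1−δ^4)/(1−δ) + 5δ^4/(1−δ); cooperation value: 10/(1−δ).
IC: 10 ≥ 22(1−δ^4) + 5δ^4 = 22 − 17δ^4.
So δ^4 ≥ 12/17, giving δ ≥ (12/17)^(1/4) ≈ 0.917.

0.917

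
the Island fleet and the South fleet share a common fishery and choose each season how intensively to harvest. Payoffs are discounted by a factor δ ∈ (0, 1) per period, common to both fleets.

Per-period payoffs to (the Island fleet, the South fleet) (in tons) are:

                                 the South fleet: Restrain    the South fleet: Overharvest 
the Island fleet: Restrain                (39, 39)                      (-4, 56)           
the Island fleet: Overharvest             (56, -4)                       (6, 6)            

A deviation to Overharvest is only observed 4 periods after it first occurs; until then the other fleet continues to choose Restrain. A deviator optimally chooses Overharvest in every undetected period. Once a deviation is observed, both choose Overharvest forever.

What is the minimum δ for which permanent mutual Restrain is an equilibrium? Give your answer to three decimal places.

Deviating for the 4 undetected periods gains 56−39 = 17 per period over cooperation, then loses 39−6 = 33 per period forever once punishment starts.
Gain: 17(1 + δ + … + δ^3); loss: 33·δ^4/(1−δ).
No profitable deviation ⇔ 17(1−δ^4) ≤ 33·δ^4, i.e. δ^4 ≥ 17/(17+33) = 17/50.
Hence δ ≥ (17/50)^(1/4) ≈ 0.764.

0.764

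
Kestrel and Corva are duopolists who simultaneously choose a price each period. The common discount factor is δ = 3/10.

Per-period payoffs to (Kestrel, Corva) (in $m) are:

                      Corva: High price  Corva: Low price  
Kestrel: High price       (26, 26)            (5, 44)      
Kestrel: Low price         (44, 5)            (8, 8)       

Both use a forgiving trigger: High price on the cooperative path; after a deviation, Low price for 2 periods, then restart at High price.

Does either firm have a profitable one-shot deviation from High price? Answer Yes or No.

Comparing payoff streams over the 3 periods until play realigns: cooperate → 26(1+δ+…+δ^2); deviate → 44 + 8(δ+…+δ^2).
Cooperation is sustained iff (26−8)(δ+…+δ^2) ≥ 44−26.
δ+…+δ^2 = 3/10·(1−(3/10)^2)/(1−3/10) = 0.3900, and (44−26)/(26−8) = 1.0000.
0.3900 < 1.0000, so cooperation is not sustainable.

Yes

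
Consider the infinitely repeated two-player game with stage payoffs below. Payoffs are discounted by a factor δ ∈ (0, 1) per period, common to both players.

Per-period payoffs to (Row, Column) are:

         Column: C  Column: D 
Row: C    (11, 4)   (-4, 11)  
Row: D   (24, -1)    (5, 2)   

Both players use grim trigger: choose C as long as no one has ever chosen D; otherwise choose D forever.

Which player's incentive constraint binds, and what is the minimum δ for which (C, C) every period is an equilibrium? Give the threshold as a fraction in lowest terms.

Row's threshold: (24−11)/(24−5) = 13/19.
Column's threshold: (11−4)/(11−2) = 7/9.
13/19 < 7/9, so Column binds and δ* = 7/9.

Column; δ ≥ 7/9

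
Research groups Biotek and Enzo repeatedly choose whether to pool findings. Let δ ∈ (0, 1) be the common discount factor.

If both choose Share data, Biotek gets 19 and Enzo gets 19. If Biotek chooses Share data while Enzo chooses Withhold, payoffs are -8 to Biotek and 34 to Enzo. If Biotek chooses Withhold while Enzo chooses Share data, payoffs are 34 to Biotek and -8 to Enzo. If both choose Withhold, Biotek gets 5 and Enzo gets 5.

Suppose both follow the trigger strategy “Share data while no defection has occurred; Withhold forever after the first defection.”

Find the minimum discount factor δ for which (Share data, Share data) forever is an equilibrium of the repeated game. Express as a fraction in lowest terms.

15/29

Under grim trigger the critical discount factor is (T−C)/(T−P) with T = 34, C = 19, P = 5.
δ* = (34−19)/(34−5) = 15/29.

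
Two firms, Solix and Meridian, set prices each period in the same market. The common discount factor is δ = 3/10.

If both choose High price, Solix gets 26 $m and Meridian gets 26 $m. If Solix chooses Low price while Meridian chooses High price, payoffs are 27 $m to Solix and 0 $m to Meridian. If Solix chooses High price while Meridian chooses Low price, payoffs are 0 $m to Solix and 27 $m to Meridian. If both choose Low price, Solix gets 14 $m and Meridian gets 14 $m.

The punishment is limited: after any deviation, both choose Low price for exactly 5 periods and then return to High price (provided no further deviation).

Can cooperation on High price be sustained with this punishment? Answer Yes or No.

Yes

A one-shot deviation gives 27 now, then 14 for 5 periods, then back to 26.
Gain from deviating: (27−26) today; loss: (26−14) in each of the next 5 periods.
No-deviation condition: (26−14)(δ+…+δ^5) ≥ 27−26, i.e. δ+…+δ^5 ≥ 1/12.
At δ = 3/10: δ+…+δ^5 = 0.4275 ≥ 0.0833.
So cooperation is sustainable.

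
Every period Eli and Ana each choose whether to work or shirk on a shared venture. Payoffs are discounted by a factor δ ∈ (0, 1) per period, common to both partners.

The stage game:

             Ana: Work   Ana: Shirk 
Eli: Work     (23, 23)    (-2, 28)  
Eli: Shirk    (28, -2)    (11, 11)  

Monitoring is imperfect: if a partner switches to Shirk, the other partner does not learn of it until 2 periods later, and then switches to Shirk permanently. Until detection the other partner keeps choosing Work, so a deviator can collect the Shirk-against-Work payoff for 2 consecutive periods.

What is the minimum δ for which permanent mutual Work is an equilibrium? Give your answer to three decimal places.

Deviating for the 2 undetected periods gains 28−23 = 5 per period over cooperation, then loses 23−11 = 12 per period forever once punishment starts.
Gain: 5(1 + δ + … + δ^1); loss: 12·δ^2/(1−δ).
No profitable deviation ⇔ 5(1−δ^2) ≤ 12·δ^2, i.e. δ^2 ≥ 5/(5+12) = 5/17.
Hence δ ≥ (5/17)^(1/2) ≈ 0.542.

0.542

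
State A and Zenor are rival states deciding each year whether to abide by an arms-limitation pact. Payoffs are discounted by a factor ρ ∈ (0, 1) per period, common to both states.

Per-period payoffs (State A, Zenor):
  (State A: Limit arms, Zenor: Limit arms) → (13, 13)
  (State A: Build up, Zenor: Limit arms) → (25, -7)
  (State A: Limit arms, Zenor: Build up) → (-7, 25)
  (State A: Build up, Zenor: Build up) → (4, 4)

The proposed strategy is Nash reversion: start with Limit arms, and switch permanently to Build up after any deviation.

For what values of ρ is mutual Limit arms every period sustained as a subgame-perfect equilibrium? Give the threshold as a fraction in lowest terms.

4/7

Cooperation forever yields 13 each period: 13/(1−ρ).
Deviating yields 25 once, then 4 forever: 25 + 4ρ/(1−ρ).
No profitable deviation requires 13/(1−ρ) ≥ 25 + 4ρ/(1−ρ).
Multiplying by (1−ρ): 13 ≥ 25(1−ρ) + 4ρ = 25 − 21ρ.
So 21ρ ≥ 12, i.e. ρ ≥ 12/21 = 4/7.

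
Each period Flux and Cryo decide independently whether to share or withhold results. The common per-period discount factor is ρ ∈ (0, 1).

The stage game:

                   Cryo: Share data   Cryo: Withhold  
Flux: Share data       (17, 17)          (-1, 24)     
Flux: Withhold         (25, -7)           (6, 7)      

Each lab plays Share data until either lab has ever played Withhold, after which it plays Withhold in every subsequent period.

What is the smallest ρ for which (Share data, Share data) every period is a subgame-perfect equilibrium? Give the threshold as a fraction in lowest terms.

For Flux: deviation gain 25−17 = 8, per-period punishment loss 17−6 = 11. IC gives ρ ≥ 8/19.
For Cryo: gain 7, loss 10 per period, so ρ ≥ 7/17.
The tighter constraint is Flux's, so cooperation needs ρ ≥ 8/19.

8/19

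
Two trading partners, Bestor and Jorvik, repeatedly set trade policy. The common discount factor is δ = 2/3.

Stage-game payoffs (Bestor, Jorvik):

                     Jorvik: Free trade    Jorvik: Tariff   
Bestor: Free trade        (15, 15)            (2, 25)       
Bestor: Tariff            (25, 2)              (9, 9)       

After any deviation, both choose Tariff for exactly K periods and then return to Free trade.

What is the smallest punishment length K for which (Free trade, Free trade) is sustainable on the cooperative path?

5

IC: δ(1−δ^K)/(1−δ) ≥ (25−15)/(15−9) = 5/3.
With δ = 2/3: need 1 − δ^K ≥ 5/3·(1−2/3)/(2/3), i.e. δ^K ≤ 0.1667.
Since (2/3)^4 = 0.1975 and (2/3)^5 = 0.1317, the smallest such K is 5.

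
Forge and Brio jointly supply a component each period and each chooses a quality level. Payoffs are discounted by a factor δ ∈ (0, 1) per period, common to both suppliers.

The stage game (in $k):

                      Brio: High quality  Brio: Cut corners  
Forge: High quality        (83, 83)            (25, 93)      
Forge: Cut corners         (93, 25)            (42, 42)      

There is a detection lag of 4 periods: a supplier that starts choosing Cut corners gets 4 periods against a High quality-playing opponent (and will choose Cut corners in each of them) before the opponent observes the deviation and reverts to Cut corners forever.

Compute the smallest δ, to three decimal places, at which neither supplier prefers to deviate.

0.665

The best deviation is to choose Cut corners for all 4 undetected periods, earning 93 each, then 42 forever once detected.
Deviation value: 93(1−δ^4)/(1−δ) + 42δ^4/(1−δ); cooperation value: 83/(1−δ).
IC: 83 ≥ 93(1−δ^4) + 42δ^4 = 93 − 51δ^4.
So δ^4 ≥ 10/51, giving δ ≥ (10/51)^(1/4) ≈ 0.665.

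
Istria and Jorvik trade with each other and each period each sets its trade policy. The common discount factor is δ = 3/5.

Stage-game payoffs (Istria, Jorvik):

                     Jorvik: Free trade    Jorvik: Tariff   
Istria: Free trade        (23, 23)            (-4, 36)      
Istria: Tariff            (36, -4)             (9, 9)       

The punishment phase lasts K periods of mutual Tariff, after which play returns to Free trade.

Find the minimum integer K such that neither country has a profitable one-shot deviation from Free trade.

Need Σ_{k=1}^{K} δ^k ≥ (36−23)/(23−9) = 0.9286 at δ = 3/5.
At K = 1 the sum is 0.6000 < 0.9286; at K = 2 it is 0.9600 ≥ 0.9286.
So the minimum punishment length is K = 2.

2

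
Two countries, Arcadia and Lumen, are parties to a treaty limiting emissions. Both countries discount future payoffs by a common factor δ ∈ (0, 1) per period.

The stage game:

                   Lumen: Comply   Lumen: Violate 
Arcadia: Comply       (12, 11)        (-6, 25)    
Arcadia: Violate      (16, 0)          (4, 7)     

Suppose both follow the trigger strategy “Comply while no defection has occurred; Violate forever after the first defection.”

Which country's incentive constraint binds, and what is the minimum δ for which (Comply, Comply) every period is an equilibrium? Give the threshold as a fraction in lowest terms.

Lumen; δ ≥ 7/9

Arcadia: cooperation gives 12 each period; deviation gives 16 once then 4 forever.
  12/(1−δ) ≥ 16 + 4δ/(1−δ) ⇒ δ ≥ 4/12 = 1/3.
Lumen: cooperation gives 11 each period; deviation gives 25 once then 7 forever.
  δ ≥ 14/18 = 7/9.
Both must hold, so the binding constraint is Lumen's: δ ≥ 7/9.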